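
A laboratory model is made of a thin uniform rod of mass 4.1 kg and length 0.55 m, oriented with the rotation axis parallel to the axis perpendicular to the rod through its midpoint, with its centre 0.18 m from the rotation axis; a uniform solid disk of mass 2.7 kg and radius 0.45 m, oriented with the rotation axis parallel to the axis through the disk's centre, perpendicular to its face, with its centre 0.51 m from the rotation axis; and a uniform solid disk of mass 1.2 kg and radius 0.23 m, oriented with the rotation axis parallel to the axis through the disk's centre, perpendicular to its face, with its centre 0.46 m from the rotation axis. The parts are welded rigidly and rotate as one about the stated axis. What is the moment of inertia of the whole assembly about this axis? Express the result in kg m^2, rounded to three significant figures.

1.50

Thin rod: I_cm = (1/12)ML² = (1/12)(4.1)(0.55)² = 0.10335 kg m^2; centre at d = 0.18 m, so I = I_cm + Md² gives I = 0.10335 + (4.1)(0.18)² = 0.23619 kg m^2.
Solid disk: I_cm = (1/2)MR² = (1/2)(2.7)(0.45)² = 0.27338 kg m^2; centre at d = 0.51 m, so I = I_cm + Md² gives I = 0.27338 + (2.7)(0.51)² = 0.97565 kg m^2.
Solid disk: I_cm = (1/2)MR² = (1/2)(1.2)(0.23)² = 0.03174 kg m^2; centre at d = 0.46 m, so I = I_cm + Md² gives I = 0.03174 + (1.2)(0.46)² = 0.28566 kg m^2.
Total I = 0.23619 + 0.97565 + 0.28566 = 1.4975 kg m^2.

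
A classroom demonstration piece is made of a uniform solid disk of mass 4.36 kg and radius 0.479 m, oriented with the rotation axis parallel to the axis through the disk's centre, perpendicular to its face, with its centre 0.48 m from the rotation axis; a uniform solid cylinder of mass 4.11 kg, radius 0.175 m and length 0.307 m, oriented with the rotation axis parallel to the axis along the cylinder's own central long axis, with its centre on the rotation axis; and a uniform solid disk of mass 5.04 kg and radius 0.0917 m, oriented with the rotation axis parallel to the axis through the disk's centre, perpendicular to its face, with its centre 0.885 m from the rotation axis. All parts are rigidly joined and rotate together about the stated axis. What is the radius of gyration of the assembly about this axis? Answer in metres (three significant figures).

0.640

Solid disk: I_cm = (1/2)MR² = (1/2)(4.36)(0.479)² = 0.50018 kg m²; centre at d = 0.48 m, so the parallel axis theorem gives I = 0.50018 + (4.36)(0.48)² = 1.5047 kg m².
Solid cylinder: I_cm = (1/2)MR² = (1/2)(4.11)(0.175)² = 0.062934 kg m²; axis through the centre, so I = 0.062934 kg m².
Solid disk: I_cm = (1/2)MR² = (1/2)(5.04)(0.0917)² = 0.02119 kg m²; centre at d = 0.885 m, so the parallel axis theorem gives I = 0.02119 + (5.04)(0.885)² = 3.9686 kg m².
Total I = 5.5363 kg m²; total mass M = 13.51 kg.
k = √(I/M) = √(5.5363/13.51) = 0.64015 m.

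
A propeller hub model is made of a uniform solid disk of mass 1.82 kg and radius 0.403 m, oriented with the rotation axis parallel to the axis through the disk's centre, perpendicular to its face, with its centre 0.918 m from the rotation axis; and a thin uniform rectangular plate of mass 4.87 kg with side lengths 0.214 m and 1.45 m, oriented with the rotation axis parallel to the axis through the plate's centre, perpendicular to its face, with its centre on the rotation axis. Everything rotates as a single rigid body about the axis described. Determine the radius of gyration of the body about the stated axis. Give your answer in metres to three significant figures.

0.618

Solid disk: I_cm = (1/2)MR² = (1/2)(1.82)(0.403)² = 0.14779 kg·m²; centre at d = 0.918 m, so the parallel axis theorem gives I = 0.14779 + (1.82)(0.918)² = 1.6815 kg·m².
Rectangular plate: I_cm = (1/12)M(a²+b²) = (1/12)(4.87)[(0.214)² + (1.45)²] = 0.87185 kg·m²; axis through the centre, so I = 0.87185 kg·m².
Total I = 2.5534 kg·m²; total mass M = 6.69 kg.
k = √(I/M) = √(2.5534/6.69) = 0.6178 m.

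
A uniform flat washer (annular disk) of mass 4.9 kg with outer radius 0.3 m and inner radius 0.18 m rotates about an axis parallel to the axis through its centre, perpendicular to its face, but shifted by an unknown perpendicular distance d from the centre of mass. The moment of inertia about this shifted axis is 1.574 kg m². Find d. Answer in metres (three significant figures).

About the centre-of-mass axis, I_cm = (1/2)M(R²+r²) = (1/2)(4.9)[(0.3)² + (0.18)²] = 0.29988 kg m².
Parallel axis theorem: I = I_cm + Md², so Md² = 1.574 − 0.29988 = 1.2741 kg m².
d = √(1.2741 / 4.9) = 0.50993 m.

0.510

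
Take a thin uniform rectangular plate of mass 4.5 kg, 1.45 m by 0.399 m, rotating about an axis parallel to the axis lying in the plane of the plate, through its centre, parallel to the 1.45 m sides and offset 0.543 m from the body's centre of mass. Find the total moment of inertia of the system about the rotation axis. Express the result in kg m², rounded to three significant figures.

1.39

I_cm = (1/12)Mb² = (1/12)(4.5)(0.399)² = 0.0597 kg m²; centre at d = 0.543 m, so the parallel axis theorem gives I = 0.0597 + (4.5)(0.543)² = 1.3865 kg m².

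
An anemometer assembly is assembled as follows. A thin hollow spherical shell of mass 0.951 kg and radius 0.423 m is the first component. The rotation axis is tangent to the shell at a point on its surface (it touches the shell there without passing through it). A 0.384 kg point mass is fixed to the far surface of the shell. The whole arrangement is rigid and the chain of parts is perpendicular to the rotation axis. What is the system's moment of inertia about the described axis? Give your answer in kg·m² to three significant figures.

Spherical shell: I_cm = (2/3)MR² = (2/3)(0.951)(0.423)² = 0.11344 kg·m²; centre at d = 0.423 m, so I = I_cm + Md² gives I = 0.11344 + (0.951)(0.423)² = 0.2836 kg·m².
Point mass: I_cm = 0; centre at d = 0.423 + 0.423 = 0.846 m, so I = I_cm + Md² gives I = 0 + (0.384)(0.846)² = 0.27483 kg·m².
Total I = 0.2836 + 0.27483 = 0.55844 kg·m².

0.558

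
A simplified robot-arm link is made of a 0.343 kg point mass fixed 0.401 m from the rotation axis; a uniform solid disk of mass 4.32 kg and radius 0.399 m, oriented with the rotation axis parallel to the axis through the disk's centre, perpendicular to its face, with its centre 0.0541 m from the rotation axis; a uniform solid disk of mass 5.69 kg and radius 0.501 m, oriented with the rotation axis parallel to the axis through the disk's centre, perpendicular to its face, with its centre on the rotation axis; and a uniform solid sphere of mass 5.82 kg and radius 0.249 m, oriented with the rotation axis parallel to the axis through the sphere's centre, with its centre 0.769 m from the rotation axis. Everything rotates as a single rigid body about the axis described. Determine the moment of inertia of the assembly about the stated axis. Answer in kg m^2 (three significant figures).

Point mass: I_cm = 0; centre at d = 0.401 m, so I = I_cm + Md² gives I = 0 + (0.343)(0.401)² = 0.055155 kg m^2.
Solid disk: I_cm = (1/2)MR² = (1/2)(4.32)(0.399)² = 0.34387 kg m^2; centre at d = 0.0541 m, so I = I_cm + Md² gives I = 0.34387 + (4.32)(0.0541)² = 0.35652 kg m^2.
Solid disk: I_cm = (1/2)MR² = (1/2)(5.69)(0.501)² = 0.7141 kg m^2; axis through the centre, so I = 0.7141 kg m^2.
Solid sphere: I_cm = (2/5)MR² = (2/5)(5.82)(0.249)² = 0.14434 kg m^2; centre at d = 0.769 m, so I = I_cm + Md² gives I = 0.14434 + (5.82)(0.769)² = 3.5861 kg m^2.
Total I = 0.055155 + 0.35652 + 0.7141 + 3.5861 = 4.7118 kg m^2.

4.71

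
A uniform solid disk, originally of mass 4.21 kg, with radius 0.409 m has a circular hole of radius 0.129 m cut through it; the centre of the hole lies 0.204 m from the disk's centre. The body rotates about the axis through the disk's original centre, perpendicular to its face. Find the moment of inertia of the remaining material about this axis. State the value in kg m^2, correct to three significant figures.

Unpierced body about its centre: I₀ = (1/2)MR² = (1/2)(4.21)(0.409)² = 0.35213 kg m^2.
The removed disk has mass m = M·(r/R)² = (4.21)(0.129/0.409)² = 0.41881 kg (same uniform areal density).
Its moment of inertia about the rotation axis (parallel-axis theorem): I_hole = (1/2)mr² + md² = (1/2)(0.41881)(0.129)² + (0.41881)(0.204)² = 0.020914 kg m^2.
Treating the hole as negative mass, I = I₀ − I_hole = 0.35213 − 0.020914 = 0.33121 kg m^2.

0.331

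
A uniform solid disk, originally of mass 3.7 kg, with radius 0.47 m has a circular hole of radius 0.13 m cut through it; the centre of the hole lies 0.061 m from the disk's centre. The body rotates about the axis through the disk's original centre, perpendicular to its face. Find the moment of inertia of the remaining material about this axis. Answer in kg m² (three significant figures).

Unpierced body about its centre: I₀ = (1/2)MR² = (1/2)(3.7)(0.47)² = 0.40867 kg m².
The removed disk has mass m = M·(r/R)² = (3.7)(0.13/0.47)² = 0.28307 kg (same uniform areal density).
Its moment of inertia about the rotation axis (parallel-axis theorem): I_hole = (1/2)mr² + md² = (1/2)(0.28307)(0.13)² + (0.28307)(0.061)² = 0.0034452 kg m².
Treating the hole as negative mass, I = I₀ − I_hole = 0.40867 − 0.0034452 = 0.40522 kg m².

0.405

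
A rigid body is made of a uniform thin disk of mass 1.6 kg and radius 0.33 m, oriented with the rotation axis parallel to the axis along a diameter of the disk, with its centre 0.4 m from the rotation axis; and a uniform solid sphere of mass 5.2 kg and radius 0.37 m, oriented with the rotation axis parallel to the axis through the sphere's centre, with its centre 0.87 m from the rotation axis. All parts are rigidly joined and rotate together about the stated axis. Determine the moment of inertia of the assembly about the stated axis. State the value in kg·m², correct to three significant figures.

Thin disk: I_cm = (1/4)MR² = (1/4)(1.6)(0.33)² = 0.04356 kg·m²; centre at d = 0.4 m, so I = I_cm + Md² gives I = 0.04356 + (1.6)(0.4)² = 0.29956 kg·m².
Solid sphere: I_cm = (2/5)MR² = (2/5)(5.2)(0.37)² = 0.28475 kg·m²; centre at d = 0.87 m, so I = I_cm + Md² gives I = 0.28475 + (5.2)(0.87)² = 4.2206 kg·m².
Total I = 0.29956 + 4.2206 = 4.5202 kg·m².

4.52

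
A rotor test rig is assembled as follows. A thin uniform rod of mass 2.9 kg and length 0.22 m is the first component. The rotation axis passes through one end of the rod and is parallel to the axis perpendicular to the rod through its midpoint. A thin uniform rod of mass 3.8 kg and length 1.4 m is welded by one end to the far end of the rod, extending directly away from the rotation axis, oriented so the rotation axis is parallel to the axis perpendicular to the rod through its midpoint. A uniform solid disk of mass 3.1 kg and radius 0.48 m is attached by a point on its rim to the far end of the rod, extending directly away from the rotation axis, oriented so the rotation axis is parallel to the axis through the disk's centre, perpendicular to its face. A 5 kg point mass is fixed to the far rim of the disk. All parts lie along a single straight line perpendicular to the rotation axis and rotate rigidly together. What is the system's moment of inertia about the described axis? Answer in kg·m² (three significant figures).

Thin rod: I_cm = (1/12)ML² = (1/12)(2.9)(0.22)² = 0.011697 kg·m²; centre at d = 0.11 m, so the parallel axis theorem gives I = 0.011697 + (2.9)(0.11)² = 0.046787 kg·m².
Thin rod: I_cm = (1/12)ML² = (1/12)(3.8)(1.4)² = 0.62067 kg·m²; centre at d = 0.11 + 0.11 + 0.7 = 0.92 m, so the parallel axis theorem gives I = 0.62067 + (3.8)(0.92)² = 3.837 kg·m².
Solid disk: I_cm = (1/2)MR² = (1/2)(3.1)(0.48)² = 0.35712 kg·m²; centre at d = 0.11 + 0.11 + 0.7 + 0.7 + 0.48 = 2.1 m, so the parallel axis theorem gives I = 0.35712 + (3.1)(2.1)² = 14.028 kg·m².
Point mass: I_cm = 0; centre at d = 0.11 + 0.11 + 0.7 + 0.7 + 0.48 + 0.48 = 2.58 m, so the parallel axis theorem gives I = 0 + (5)(2.58)² = 33.282 kg·m².
Total I = 0.046787 + 3.837 + 14.028 + 33.282 = 51.194 kg·m².

51.2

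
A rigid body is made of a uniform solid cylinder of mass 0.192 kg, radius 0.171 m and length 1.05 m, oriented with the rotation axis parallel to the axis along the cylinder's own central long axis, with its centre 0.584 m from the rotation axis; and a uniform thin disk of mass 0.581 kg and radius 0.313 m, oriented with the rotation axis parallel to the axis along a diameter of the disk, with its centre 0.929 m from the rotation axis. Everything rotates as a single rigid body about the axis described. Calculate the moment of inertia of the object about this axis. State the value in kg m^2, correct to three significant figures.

Solid cylinder: I_cm = (1/2)MR² = (1/2)(0.192)(0.171)² = 0.0028071 kg m^2; centre at d = 0.584 m, so I = I_cm + Md² gives I = 0.0028071 + (0.192)(0.584)² = 0.06829 kg m^2.
Thin disk: I_cm = (1/4)MR² = (1/4)(0.581)(0.313)² = 0.01423 kg m^2; centre at d = 0.929 m, so I = I_cm + Md² gives I = 0.01423 + (0.581)(0.929)² = 0.51566 kg m^2.
Total I = 0.06829 + 0.51566 = 0.58395 kg m^2.

0.584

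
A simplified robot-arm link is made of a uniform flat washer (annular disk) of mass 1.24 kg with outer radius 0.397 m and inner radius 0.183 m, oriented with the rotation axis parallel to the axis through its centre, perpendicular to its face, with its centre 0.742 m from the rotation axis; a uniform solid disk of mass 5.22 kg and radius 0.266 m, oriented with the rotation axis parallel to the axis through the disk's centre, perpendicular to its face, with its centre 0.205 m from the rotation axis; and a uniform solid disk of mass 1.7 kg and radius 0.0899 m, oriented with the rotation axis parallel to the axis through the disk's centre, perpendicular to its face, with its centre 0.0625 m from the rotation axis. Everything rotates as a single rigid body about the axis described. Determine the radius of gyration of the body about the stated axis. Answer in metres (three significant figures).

Annular disk: I_cm = (1/2)M(R²+r²) = (1/2)(1.24)[(0.397)² + (0.183)²] = 0.11848 kg m²; centre at d = 0.742 m, so I = I_cm + Md² gives I = 0.11848 + (1.24)(0.742)² = 0.80118 kg m².
Solid disk: I_cm = (1/2)MR² = (1/2)(5.22)(0.266)² = 0.18467 kg m²; centre at d = 0.205 m, so I = I_cm + Md² gives I = 0.18467 + (5.22)(0.205)² = 0.40404 kg m².
Solid disk: I_cm = (1/2)MR² = (1/2)(1.7)(0.0899)² = 0.0068697 kg m²; centre at d = 0.0625 m, so I = I_cm + Md² gives I = 0.0068697 + (1.7)(0.0625)² = 0.01351 kg m².
Total I = 1.2187 kg m²; total mass M = 8.16 kg.
k = √(I/M) = √(1.2187/8.16) = 0.38646 m.

0.386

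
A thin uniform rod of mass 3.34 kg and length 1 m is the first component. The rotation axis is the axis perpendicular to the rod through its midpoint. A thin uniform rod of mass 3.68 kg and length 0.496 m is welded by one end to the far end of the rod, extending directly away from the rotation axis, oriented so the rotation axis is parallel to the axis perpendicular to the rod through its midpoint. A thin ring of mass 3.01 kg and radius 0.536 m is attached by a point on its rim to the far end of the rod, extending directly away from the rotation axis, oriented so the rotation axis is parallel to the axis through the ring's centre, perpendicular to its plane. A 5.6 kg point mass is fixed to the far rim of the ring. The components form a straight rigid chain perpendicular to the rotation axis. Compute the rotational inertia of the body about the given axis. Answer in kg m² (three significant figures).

34.3

Thin rod: I_cm = (1/12)ML² = (1/12)(3.34)(1)² = 0.27833 kg m²; axis through the centre, so I = 0.27833 kg m².
Thin rod: I_cm = (1/12)ML² = (1/12)(3.68)(0.496)² = 0.075445 kg m²; centre at d = 0.5 + 0.248 = 0.748 m, so I = I_cm + Md² gives I = 0.075445 + (3.68)(0.748)² = 2.1344 kg m².
Thin ring: I_cm = MR² = (3.01)(0.536)² = 0.86476 kg m²; centre at d = 0.5 + 0.248 + 0.248 + 0.536 = 1.532 m, so I = I_cm + Md² gives I = 0.86476 + (3.01)(1.532)² = 7.9293 kg m².
Point mass: I_cm = 0; centre at d = 0.5 + 0.248 + 0.248 + 0.536 + 0.536 = 2.068 m, so I = I_cm + Md² gives I = 0 + (5.6)(2.068)² = 23.949 kg m².
Total I = 0.27833 + 2.1344 + 7.9293 + 23.949 = 34.291 kg m².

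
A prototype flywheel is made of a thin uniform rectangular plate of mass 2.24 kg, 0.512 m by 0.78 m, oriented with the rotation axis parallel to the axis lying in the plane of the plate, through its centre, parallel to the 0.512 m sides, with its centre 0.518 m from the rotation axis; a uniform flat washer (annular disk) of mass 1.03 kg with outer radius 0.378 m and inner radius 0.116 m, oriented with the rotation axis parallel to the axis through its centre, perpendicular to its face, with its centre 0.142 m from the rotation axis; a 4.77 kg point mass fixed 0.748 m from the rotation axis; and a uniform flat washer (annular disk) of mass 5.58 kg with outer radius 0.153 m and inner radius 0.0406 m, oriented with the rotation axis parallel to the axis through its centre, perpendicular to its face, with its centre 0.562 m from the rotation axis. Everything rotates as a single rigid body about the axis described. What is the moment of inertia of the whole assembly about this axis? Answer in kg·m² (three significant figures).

5.32

Rectangular plate: I_cm = (1/12)Mb² = (1/12)(2.24)(0.78)² = 0.11357 kg·m²; centre at d = 0.518 m, so the parallel axis theorem gives I = 0.11357 + (2.24)(0.518)² = 0.71461 kg·m².
Annular disk: I_cm = (1/2)M(R²+r²) = (1/2)(1.03)[(0.378)² + (0.116)²] = 0.080515 kg·m²; centre at d = 0.142 m, so the parallel axis theorem gives I = 0.080515 + (1.03)(0.142)² = 0.10128 kg·m².
Point mass: I_cm = 0; centre at d = 0.748 m, so the parallel axis theorem gives I = 0 + (4.77)(0.748)² = 2.6688 kg·m².
Annular disk: I_cm = (1/2)M(R²+r²) = (1/2)(5.58)[(0.153)² + (0.0406)²] = 0.06991 kg·m²; centre at d = 0.562 m, so the parallel axis theorem gives I = 0.06991 + (5.58)(0.562)² = 1.8323 kg·m².
Total I = 0.71461 + 0.10128 + 2.6688 + 1.8323 = 5.3171 kg·m².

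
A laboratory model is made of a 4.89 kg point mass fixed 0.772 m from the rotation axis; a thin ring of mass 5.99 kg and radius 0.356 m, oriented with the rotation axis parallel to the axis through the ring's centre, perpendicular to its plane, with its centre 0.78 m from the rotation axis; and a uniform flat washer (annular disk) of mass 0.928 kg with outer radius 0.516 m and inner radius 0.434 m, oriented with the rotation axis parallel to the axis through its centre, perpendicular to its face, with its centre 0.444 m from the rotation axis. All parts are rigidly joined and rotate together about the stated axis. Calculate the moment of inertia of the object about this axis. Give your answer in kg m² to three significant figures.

Point mass: I_cm = 0; centre at d = 0.772 m, so I = I_cm + Md² gives I = 0 + (4.89)(0.772)² = 2.9144 kg m².
Thin ring: I_cm = MR² = (5.99)(0.356)² = 0.75915 kg m²; centre at d = 0.78 m, so I = I_cm + Md² gives I = 0.75915 + (5.99)(0.78)² = 4.4035 kg m².
Annular disk: I_cm = (1/2)M(R²+r²) = (1/2)(0.928)[(0.516)² + (0.434)²] = 0.21094 kg m²; centre at d = 0.444 m, so I = I_cm + Md² gives I = 0.21094 + (0.928)(0.444)² = 0.39388 kg m².
Total I = 2.9144 + 4.4035 + 0.39388 = 7.7117 kg m².

7.71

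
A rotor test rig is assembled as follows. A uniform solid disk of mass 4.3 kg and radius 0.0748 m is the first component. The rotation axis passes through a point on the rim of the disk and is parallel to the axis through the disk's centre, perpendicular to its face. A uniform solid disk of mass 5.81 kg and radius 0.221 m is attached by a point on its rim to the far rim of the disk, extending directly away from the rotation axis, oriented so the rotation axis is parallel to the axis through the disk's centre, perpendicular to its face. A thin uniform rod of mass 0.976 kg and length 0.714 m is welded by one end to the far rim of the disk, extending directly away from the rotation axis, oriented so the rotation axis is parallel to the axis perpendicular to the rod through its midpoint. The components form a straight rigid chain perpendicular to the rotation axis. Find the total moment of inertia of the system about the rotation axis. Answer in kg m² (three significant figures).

1.90

Solid disk: I_cm = (1/2)MR² = (1/2)(4.3)(0.0748)² = 0.012029 kg m²; centre at d = 0.0748 m, so the parallel axis theorem gives I = 0.012029 + (4.3)(0.0748)² = 0.036088 kg m².
Solid disk: I_cm = (1/2)MR² = (1/2)(5.81)(0.221)² = 0.14188 kg m²; centre at d = 0.0748 + 0.0748 + 0.221 = 0.3706 m, so the parallel axis theorem gives I = 0.14188 + (5.81)(0.3706)² = 0.93985 kg m².
Thin rod: I_cm = (1/12)ML² = (1/12)(0.976)(0.714)² = 0.041463 kg m²; centre at d = 0.0748 + 0.0748 + 0.221 + 0.221 + 0.357 = 0.9486 m, so the parallel axis theorem gives I = 0.041463 + (0.976)(0.9486)² = 0.91971 kg m².
Total I = 0.036088 + 0.93985 + 0.91971 = 1.8957 kg m².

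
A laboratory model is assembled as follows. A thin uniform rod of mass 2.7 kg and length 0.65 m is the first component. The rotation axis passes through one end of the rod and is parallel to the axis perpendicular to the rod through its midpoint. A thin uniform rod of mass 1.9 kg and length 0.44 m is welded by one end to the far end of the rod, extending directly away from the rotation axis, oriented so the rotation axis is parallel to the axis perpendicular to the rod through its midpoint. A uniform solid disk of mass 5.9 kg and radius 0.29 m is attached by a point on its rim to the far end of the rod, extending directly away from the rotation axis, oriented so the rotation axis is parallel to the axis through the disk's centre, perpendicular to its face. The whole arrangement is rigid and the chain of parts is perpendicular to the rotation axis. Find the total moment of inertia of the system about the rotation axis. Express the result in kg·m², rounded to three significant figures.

Thin rod: I_cm = (1/12)ML² = (1/12)(2.7)(0.65)² = 0.095063 kg·m²; centre at d = 0.325 m, so I = I_cm + Md² gives I = 0.095063 + (2.7)(0.325)² = 0.38025 kg·m².
Thin rod: I_cm = (1/12)ML² = (1/12)(1.9)(0.44)² = 0.030653 kg·m²; centre at d = 0.325 + 0.325 + 0.22 = 0.87 m, so I = I_cm + Md² gives I = 0.030653 + (1.9)(0.87)² = 1.4688 kg·m².
Solid disk: I_cm = (1/2)MR² = (1/2)(5.9)(0.29)² = 0.2481 kg·m²; centre at d = 0.325 + 0.325 + 0.22 + 0.22 + 0.29 = 1.38 m, so I = I_cm + Md² gives I = 0.2481 + (5.9)(1.38)² = 11.484 kg·m².
Total I = 0.38025 + 1.4688 + 11.484 = 13.333 kg·m².

13.3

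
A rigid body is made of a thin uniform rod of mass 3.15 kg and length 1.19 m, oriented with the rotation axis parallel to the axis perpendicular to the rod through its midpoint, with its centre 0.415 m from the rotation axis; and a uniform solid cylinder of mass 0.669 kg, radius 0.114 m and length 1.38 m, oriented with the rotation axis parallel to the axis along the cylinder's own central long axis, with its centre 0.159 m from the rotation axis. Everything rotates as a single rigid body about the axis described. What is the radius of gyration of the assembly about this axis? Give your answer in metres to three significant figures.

Thin rod: I_cm = (1/12)ML² = (1/12)(3.15)(1.19)² = 0.37173 kg m^2; centre at d = 0.415 m, so the parallel axis theorem gives I = 0.37173 + (3.15)(0.415)² = 0.91423 kg m^2.
Solid cylinder: I_cm = (1/2)MR² = (1/2)(0.669)(0.114)² = 0.0043472 kg m^2; centre at d = 0.159 m, so the parallel axis theorem gives I = 0.0043472 + (0.669)(0.159)² = 0.02126 kg m^2.
Total I = 0.9355 kg m^2; total mass M = 3.819 kg.
k = √(I/M) = √(0.9355/3.819) = 0.49493 m.

0.495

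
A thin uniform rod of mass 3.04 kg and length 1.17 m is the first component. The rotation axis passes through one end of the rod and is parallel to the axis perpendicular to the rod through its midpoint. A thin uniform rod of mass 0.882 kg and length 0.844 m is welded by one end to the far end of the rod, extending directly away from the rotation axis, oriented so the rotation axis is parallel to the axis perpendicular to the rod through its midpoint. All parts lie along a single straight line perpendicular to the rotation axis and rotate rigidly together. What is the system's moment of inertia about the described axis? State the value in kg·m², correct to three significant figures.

3.67

Thin rod: I_cm = (1/12)ML² = (1/12)(3.04)(1.17)² = 0.34679 kg·m²; centre at d = 0.585 m, so I = I_cm + Md² gives I = 0.34679 + (3.04)(0.585)² = 1.3872 kg·m².
Thin rod: I_cm = (1/12)ML² = (1/12)(0.882)(0.844)² = 0.052357 kg·m²; centre at d = 0.585 + 0.585 + 0.422 = 1.592 m, so I = I_cm + Md² gives I = 0.052357 + (0.882)(1.592)² = 2.2878 kg·m².
Total I = 1.3872 + 2.2878 = 3.6749 kg·m².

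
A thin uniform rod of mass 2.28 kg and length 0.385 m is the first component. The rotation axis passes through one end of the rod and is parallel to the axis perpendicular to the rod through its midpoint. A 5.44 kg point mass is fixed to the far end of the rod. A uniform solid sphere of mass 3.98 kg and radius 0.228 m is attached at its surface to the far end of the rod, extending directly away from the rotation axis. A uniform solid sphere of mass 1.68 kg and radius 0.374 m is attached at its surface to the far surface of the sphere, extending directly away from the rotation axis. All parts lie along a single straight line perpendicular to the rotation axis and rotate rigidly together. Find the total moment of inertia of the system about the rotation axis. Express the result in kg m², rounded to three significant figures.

5.07

Thin rod: I_cm = (1/12)ML² = (1/12)(2.28)(0.385)² = 0.028163 kg m²; centre at d = 0.1925 m, so I = I_cm + Md² gives I = 0.028163 + (2.28)(0.1925)² = 0.11265 kg m².
Point mass: I_cm = 0; centre at d = 0.1925 + 0.1925 = 0.385 m, so I = I_cm + Md² gives I = 0 + (5.44)(0.385)² = 0.80634 kg m².
Solid sphere: I_cm = (2/5)MR² = (2/5)(3.98)(0.228)² = 0.082759 kg m²; centre at d = 0.1925 + 0.1925 + 0.228 = 0.613 m, so I = I_cm + Md² gives I = 0.082759 + (3.98)(0.613)² = 1.5783 kg m².
Solid sphere: I_cm = (2/5)MR² = (2/5)(1.68)(0.374)² = 0.093997 kg m²; centre at d = 0.1925 + 0.1925 + 0.228 + 0.228 + 0.374 = 1.215 m, so I = I_cm + Md² gives I = 0.093997 + (1.68)(1.215)² = 2.5741 kg m².
Total I = 0.11265 + 0.80634 + 1.5783 + 2.5741 = 5.0714 kg m².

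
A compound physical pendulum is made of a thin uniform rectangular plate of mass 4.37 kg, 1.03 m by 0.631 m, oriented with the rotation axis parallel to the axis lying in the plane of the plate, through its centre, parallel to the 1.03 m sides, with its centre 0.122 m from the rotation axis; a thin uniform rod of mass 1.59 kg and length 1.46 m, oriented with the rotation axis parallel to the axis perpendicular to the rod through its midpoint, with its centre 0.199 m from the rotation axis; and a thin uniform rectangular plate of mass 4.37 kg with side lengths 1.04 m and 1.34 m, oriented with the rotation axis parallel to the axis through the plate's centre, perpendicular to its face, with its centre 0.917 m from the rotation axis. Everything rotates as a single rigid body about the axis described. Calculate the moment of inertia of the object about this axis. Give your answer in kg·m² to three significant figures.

Rectangular plate: I_cm = (1/12)Mb² = (1/12)(4.37)(0.631)² = 0.145 kg·m²; centre at d = 0.122 m, so the parallel axis theorem gives I = 0.145 + (4.37)(0.122)² = 0.21004 kg·m².
Thin rod: I_cm = (1/12)ML² = (1/12)(1.59)(1.46)² = 0.28244 kg·m²; centre at d = 0.199 m, so the parallel axis theorem gives I = 0.28244 + (1.59)(0.199)² = 0.3454 kg·m².
Rectangular plate: I_cm = (1/12)M(a²+b²) = (1/12)(4.37)[(1.04)² + (1.34)²] = 1.0478 kg·m²; centre at d = 0.917 m, so the parallel axis theorem gives I = 1.0478 + (4.37)(0.917)² = 4.7225 kg·m².
Total I = 0.21004 + 0.3454 + 4.7225 = 5.2779 kg·m².

5.28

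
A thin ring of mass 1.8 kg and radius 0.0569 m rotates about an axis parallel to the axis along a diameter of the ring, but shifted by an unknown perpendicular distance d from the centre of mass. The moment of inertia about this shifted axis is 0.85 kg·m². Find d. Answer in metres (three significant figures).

0.686

About the centre-of-mass axis, I_cm = (1/2)MR² = (1/2)(1.8)(0.0569)² = 0.0029138 kg·m².
Parallel axis theorem: I = I_cm + Md², so Md² = 0.85 − 0.0029138 = 0.84709 kg·m².
d = √(0.84709 / 1.8) = 0.68601 m.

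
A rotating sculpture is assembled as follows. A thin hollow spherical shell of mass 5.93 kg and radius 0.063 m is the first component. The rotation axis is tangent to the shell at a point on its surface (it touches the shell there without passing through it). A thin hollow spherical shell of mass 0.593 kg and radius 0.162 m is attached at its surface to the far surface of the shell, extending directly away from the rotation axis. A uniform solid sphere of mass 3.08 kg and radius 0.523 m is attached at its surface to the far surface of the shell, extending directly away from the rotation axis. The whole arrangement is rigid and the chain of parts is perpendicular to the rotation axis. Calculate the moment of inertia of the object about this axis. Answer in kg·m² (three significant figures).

Spherical shell: I_cm = (2/3)MR² = (2/3)(5.93)(0.063)² = 0.015691 kg·m²; centre at d = 0.063 m, so the parallel axis theorem gives I = 0.015691 + (5.93)(0.063)² = 0.039227 kg·m².
Spherical shell: I_cm = (2/3)MR² = (2/3)(0.593)(0.162)² = 0.010375 kg·m²; centre at d = 0.063 + 0.063 + 0.162 = 0.288 m, so the parallel axis theorem gives I = 0.010375 + (0.593)(0.288)² = 0.059561 kg·m².
Solid sphere: I_cm = (2/5)MR² = (2/5)(3.08)(0.523)² = 0.33699 kg·m²; centre at d = 0.063 + 0.063 + 0.162 + 0.162 + 0.523 = 0.973 m, so the parallel axis theorem gives I = 0.33699 + (3.08)(0.973)² = 3.2529 kg·m².
Total I = 0.039227 + 0.059561 + 3.2529 = 3.3517 kg·m².

3.35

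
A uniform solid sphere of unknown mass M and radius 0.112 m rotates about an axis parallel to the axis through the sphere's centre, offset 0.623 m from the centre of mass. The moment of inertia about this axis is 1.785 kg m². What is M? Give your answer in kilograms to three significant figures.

I = I_cm + Md² = (2/5)MR² + Md² = M·[0.4·(0.112)² + (0.623)²] = M·0.39315.
So M = 1.785 / 0.39315 = 4.5403 kg.

4.54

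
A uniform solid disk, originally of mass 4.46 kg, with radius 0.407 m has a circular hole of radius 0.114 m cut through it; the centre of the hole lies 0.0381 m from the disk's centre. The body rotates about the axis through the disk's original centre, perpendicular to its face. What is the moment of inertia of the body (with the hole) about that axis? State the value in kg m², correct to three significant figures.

Unpierced body about its centre: I₀ = (1/2)MR² = (1/2)(4.46)(0.407)² = 0.3694 kg m².
The removed disk has mass m = M·(r/R)² = (4.46)(0.114/0.407)² = 0.34991 kg (same uniform areal density).
Its moment of inertia about the rotation axis (parallel-axis theorem): I_hole = (1/2)mr² + md² = (1/2)(0.34991)(0.114)² + (0.34991)(0.0381)² = 0.0027816 kg m².
Treating the hole as negative mass, I = I₀ − I_hole = 0.3694 − 0.0027816 = 0.36662 kg m².

0.367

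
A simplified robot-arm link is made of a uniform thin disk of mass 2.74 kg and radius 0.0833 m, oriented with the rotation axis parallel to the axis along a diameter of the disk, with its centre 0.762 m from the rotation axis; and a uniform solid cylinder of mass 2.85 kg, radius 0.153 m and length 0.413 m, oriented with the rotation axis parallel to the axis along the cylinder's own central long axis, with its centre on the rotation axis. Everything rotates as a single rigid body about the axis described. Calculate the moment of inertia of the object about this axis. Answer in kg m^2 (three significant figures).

1.63

Thin disk: I_cm = (1/4)MR² = (1/4)(2.74)(0.0833)² = 0.0047531 kg m^2; centre at d = 0.762 m, so the parallel axis theorem gives I = 0.0047531 + (2.74)(0.762)² = 1.5957 kg m^2.
Solid cylinder: I_cm = (1/2)MR² = (1/2)(2.85)(0.153)² = 0.033358 kg m^2; axis through the centre, so I = 0.033358 kg m^2.
Total I = 1.5957 + 0.033358 = 1.6291 kg m^2.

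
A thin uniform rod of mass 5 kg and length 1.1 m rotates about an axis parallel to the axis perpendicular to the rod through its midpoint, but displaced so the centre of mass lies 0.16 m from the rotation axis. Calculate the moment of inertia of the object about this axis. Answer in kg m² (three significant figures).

I_cm = (1/12)ML² = (1/12)(5)(1.1)² = 0.50417 kg m²; centre at d = 0.16 m, so the parallel axis theorem gives I = 0.50417 + (5)(0.16)² = 0.63217 kg m².

0.632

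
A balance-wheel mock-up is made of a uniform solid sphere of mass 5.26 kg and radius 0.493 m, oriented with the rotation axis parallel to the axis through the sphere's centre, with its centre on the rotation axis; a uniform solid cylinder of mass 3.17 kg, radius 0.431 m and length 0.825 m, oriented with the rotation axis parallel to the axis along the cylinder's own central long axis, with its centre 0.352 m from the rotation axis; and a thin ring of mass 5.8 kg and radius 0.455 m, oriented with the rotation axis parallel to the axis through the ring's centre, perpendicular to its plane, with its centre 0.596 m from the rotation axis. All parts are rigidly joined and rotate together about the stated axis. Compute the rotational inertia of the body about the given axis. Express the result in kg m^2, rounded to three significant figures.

4.46

Solid sphere: I_cm = (2/5)MR² = (2/5)(5.26)(0.493)² = 0.51138 kg m^2; axis through the centre, so I = 0.51138 kg m^2.
Solid cylinder: I_cm = (1/2)MR² = (1/2)(3.17)(0.431)² = 0.29443 kg m^2; centre at d = 0.352 m, so the parallel axis theorem gives I = 0.29443 + (3.17)(0.352)² = 0.68721 kg m^2.
Thin ring: I_cm = MR² = (5.8)(0.455)² = 1.2007 kg m^2; centre at d = 0.596 m, so the parallel axis theorem gives I = 1.2007 + (5.8)(0.596)² = 3.261 kg m^2.
Total I = 0.51138 + 0.68721 + 3.261 = 4.4596 kg m^2.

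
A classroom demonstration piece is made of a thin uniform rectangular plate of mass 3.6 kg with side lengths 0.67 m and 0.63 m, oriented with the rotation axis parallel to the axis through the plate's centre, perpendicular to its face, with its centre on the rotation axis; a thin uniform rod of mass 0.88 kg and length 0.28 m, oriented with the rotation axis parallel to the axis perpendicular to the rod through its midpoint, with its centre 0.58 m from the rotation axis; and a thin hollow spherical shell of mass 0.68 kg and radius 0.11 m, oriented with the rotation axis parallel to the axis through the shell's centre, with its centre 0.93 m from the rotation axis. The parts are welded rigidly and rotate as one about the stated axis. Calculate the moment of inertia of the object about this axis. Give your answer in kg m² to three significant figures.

1.15

Rectangular plate: I_cm = (1/12)M(a²+b²) = (1/12)(3.6)[(0.67)² + (0.63)²] = 0.25374 kg m²; axis through the centre, so I = 0.25374 kg m².
Thin rod: I_cm = (1/12)ML² = (1/12)(0.88)(0.28)² = 0.0057493 kg m²; centre at d = 0.58 m, so I = I_cm + Md² gives I = 0.0057493 + (0.88)(0.58)² = 0.30178 kg m².
Spherical shell: I_cm = (2/3)MR² = (2/3)(0.68)(0.11)² = 0.0054853 kg m²; centre at d = 0.93 m, so I = I_cm + Md² gives I = 0.0054853 + (0.68)(0.93)² = 0.59362 kg m².
Total I = 0.25374 + 0.30178 + 0.59362 = 1.1491 kg m².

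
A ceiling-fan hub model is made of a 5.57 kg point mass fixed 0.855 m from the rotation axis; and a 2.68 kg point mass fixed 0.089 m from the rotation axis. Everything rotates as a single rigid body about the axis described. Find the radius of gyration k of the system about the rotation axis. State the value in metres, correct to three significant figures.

0.704

Point mass: I_cm = 0; centre at d = 0.855 m, so the parallel axis theorem gives I = 0 + (5.57)(0.855)² = 4.0718 kg m².
Point mass: I_cm = 0; centre at d = 0.089 m, so the parallel axis theorem gives I = 0 + (2.68)(0.089)² = 0.021228 kg m².
Total I = 4.093 kg m²; total mass M = 8.25 kg.
k = √(I/M) = √(4.093/8.25) = 0.70436 m.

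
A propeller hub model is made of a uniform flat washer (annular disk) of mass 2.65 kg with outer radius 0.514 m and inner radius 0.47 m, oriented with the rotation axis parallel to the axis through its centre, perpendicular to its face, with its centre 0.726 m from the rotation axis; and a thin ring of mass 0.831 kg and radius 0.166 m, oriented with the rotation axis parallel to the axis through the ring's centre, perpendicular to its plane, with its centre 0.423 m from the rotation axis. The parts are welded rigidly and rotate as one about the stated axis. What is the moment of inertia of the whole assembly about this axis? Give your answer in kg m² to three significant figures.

2.21

Annular disk: I_cm = (1/2)M(R²+r²) = (1/2)(2.65)[(0.514)² + (0.47)²] = 0.64275 kg m²; centre at d = 0.726 m, so I = I_cm + Md² gives I = 0.64275 + (2.65)(0.726)² = 2.0395 kg m².
Thin ring: I_cm = MR² = (0.831)(0.166)² = 0.022899 kg m²; centre at d = 0.423 m, so I = I_cm + Md² gives I = 0.022899 + (0.831)(0.423)² = 0.17159 kg m².
Total I = 2.0395 + 0.17159 = 2.2111 kg m².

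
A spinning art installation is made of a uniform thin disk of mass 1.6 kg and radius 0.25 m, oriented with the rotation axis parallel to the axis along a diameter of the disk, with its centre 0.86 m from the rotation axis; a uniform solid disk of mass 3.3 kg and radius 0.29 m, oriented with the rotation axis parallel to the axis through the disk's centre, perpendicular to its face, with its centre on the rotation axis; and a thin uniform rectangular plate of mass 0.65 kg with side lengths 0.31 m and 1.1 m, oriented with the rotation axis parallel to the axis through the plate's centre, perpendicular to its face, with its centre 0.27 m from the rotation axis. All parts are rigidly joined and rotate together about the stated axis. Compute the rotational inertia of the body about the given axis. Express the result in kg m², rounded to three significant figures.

Thin disk: I_cm = (1/4)MR² = (1/4)(1.6)(0.25)² = 0.025 kg m²; centre at d = 0.86 m, so I = I_cm + Md² gives I = 0.025 + (1.6)(0.86)² = 1.2084 kg m².
Solid disk: I_cm = (1/2)MR² = (1/2)(3.3)(0.29)² = 0.13876 kg m²; axis through the centre, so I = 0.13876 kg m².
Rectangular plate: I_cm = (1/12)M(a²+b²) = (1/12)(0.65)[(0.31)² + (1.1)²] = 0.070747 kg m²; centre at d = 0.27 m, so I = I_cm + Md² gives I = 0.070747 + (0.65)(0.27)² = 0.11813 kg m².
Total I = 1.2084 + 0.13876 + 0.11813 = 1.4653 kg m².

1.47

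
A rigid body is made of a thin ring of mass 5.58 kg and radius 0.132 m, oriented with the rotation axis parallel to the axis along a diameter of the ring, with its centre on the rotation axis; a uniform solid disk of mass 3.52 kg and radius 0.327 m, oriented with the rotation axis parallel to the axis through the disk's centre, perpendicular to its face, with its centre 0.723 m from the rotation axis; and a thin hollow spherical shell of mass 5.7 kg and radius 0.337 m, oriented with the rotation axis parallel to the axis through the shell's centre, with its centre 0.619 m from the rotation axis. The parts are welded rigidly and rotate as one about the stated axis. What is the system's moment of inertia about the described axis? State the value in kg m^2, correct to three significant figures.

4.69

Thin ring: I_cm = (1/2)MR² = (1/2)(5.58)(0.132)² = 0.048613 kg m^2; axis through the centre, so I = 0.048613 kg m^2.
Solid disk: I_cm = (1/2)MR² = (1/2)(3.52)(0.327)² = 0.1882 kg m^2; centre at d = 0.723 m, so the parallel axis theorem gives I = 0.1882 + (3.52)(0.723)² = 2.0282 kg m^2.
Spherical shell: I_cm = (2/3)MR² = (2/3)(5.7)(0.337)² = 0.43156 kg m^2; centre at d = 0.619 m, so the parallel axis theorem gives I = 0.43156 + (5.7)(0.619)² = 2.6156 kg m^2.
Total I = 0.048613 + 2.0282 + 2.6156 = 4.6924 kg m^2.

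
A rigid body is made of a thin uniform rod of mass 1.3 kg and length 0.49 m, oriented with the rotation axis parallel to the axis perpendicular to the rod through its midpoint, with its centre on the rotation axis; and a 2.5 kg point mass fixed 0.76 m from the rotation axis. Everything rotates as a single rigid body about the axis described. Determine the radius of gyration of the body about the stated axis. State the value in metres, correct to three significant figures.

Thin rod: I_cm = (1/12)ML² = (1/12)(1.3)(0.49)² = 0.026011 kg·m²; axis through the centre, so I = 0.026011 kg·m².
Point mass: I_cm = 0; centre at d = 0.76 m, so the parallel axis theorem gives I = 0 + (2.5)(0.76)² = 1.444 kg·m².
Total I = 1.47 kg·m²; total mass M = 3.8 kg.
k = √(I/M) = √(1.47/3.8) = 0.62197 m.

0.622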